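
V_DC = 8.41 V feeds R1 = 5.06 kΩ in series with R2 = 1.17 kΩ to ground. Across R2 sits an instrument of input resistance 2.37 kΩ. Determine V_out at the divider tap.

R2 ‖ R_L = (1.17 × 2.37)/(1.17 + 2.37) = 0.7833 kΩ.
Then V_out = V_DC · R2'/(R1 + R2') = 8.41 × 0.7833/5.843 = 1.127 V.

V_out ≈ 1.13 V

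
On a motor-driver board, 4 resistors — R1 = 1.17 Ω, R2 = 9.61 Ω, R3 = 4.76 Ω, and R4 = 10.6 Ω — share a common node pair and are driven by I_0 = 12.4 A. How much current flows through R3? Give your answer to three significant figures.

I ≈ 2.06 A

Total conductance ΣG = 1/1.17 + 1/9.61 + 1/4.76 + 1/10.6 = 1.263 (units of 1/Ω).
R3 takes the fraction G_k/ΣG = 0.2101/1.263 = 0.1663, so I = 12.4 × 0.1663 = 2.062 A.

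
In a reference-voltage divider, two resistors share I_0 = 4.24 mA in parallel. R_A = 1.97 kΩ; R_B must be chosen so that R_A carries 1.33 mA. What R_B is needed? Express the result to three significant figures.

Two-branch current divider: I_A = I_0 · R_B/(R_A + R_B).
1.33/4.24 = R_B/(R_A + R_B) → R_B = R_A · (0.3137)/(1 − 0.3137) = 1.97 × 0.4570 = 0.9004 kΩ.

R_B ≈ 0.900 kΩ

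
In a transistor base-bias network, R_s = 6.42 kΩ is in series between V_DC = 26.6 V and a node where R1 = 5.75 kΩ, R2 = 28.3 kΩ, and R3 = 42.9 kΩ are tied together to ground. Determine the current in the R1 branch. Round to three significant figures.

Parallel bank: R_p = 1/(1/5.75 + 1/28.3 + 1/42.9) = 4.300 kΩ.
V_A = 26.6 × 4.300/10.72 = 10.67 V.
I(R1) = V_A / R1 = 10.67/5.75 = 1.856 mA.

I ≈ 1.86 mA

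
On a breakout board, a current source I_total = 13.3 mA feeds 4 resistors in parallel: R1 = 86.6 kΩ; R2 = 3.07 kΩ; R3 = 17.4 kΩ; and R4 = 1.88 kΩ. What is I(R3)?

I ≈ 0.825 mA

ΣG = 1/86.6 + 1/3.07 + 1/17.4 + 1/1.88 = 0.9267.
By the current-divider rule, I = I_total · G_k/ΣG = 13.3 × 0.06202 = 0.8249 mA.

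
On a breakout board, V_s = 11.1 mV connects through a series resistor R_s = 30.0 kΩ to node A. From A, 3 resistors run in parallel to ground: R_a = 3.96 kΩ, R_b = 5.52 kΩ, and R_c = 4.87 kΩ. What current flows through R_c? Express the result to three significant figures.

I ≈ 0.113 µA

Parallel bank: R_p = 1/(1/3.96 + 1/5.52 + 1/4.87) = 1.565 kΩ.
V_A by voltage divider: V_A = 11.1 × 1.565/(30.0 + 1.565) = 0.5503 mV.
Branch current I = V_A/R_c = 0.5503/4.87 = 0.1130 µA.
(Check via current divider: I_total = 0.3517 µA; share G_k/ΣG = 0.3213 → same result.)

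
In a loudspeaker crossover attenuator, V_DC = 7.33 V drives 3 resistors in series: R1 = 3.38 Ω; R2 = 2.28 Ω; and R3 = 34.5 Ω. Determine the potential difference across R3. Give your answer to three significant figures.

V ≈ 6.30 V

Total series resistance ΣR = 3.38 + 2.28 + 34.5 = 40.16 Ω.
Voltage divider: V = V_DC · (34.50 / 40.16) = 7.33 × 0.8591 = 6.297 V.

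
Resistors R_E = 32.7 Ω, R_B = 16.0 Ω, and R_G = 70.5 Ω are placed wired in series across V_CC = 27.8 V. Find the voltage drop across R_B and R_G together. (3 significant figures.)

V ≈ 20.2 V

Series total: ΣR = 32.7 + 16.0 + 70.5 = 119.2 Ω.
R_{R_B..R_G} = 16.0 + 70.5 = 86.50 Ω.
Voltage divider: V = V_CC · (86.50 / 119.2) = 27.8 × 0.7257 = 20.17 V.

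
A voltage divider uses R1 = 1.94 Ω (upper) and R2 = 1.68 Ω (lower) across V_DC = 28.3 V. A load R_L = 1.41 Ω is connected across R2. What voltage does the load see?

First combine the lower leg with the load: R2 ‖ R_L = 0.7666 Ω.
Voltage divider with the loaded lower leg: V_out = 28.3 × 0.7666/(1.94 + 0.7666) = 28.3 × 0.2832 = 8.016 V.

V_out ≈ 8.02 V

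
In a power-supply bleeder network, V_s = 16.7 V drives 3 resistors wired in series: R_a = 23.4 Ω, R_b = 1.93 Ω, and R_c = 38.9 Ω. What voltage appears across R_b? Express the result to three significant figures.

V ≈ 0.502 V

Total series resistance ΣR = 23.4 + 1.93 + 38.9 = 64.23 Ω.
By the voltage-divider rule, V = 16.7 × 1.930/64.23 = 0.5018 V.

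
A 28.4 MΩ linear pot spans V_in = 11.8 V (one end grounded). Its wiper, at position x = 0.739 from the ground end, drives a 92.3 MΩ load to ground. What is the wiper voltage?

Split the track: R_lower = x·R_p = 20.99 MΩ, R_upper = (1−x)·R_p = 7.412 MΩ.
R_L loads the lower segment: effective lower R = 17.10 MΩ.
Loaded-divider output: V_out = 11.8 × 0.6976 = 8.232 V.

V_out ≈ 8.23 V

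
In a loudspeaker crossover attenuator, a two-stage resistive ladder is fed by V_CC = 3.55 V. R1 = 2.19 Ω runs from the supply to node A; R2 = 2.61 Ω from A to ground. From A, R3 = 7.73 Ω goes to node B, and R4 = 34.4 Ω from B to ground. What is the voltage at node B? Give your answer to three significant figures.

Node A sees R2 in parallel with the series input of stage 2, R3 + R4 = 42.13 Ω.
R2 ‖ (R3+R4) = 2.458 Ω.
So V_A = 3.55 × 0.5288 = 1.877 V.
V_B = V_A × 0.8165 = 1.533 V.

V_B ≈ 1.53 V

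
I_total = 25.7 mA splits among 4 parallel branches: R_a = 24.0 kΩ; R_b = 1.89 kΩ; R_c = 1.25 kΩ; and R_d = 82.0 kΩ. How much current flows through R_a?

I ≈ 0.774 mA

Total conductance ΣG = 1/24.0 + 1/1.89 + 1/1.25 + 1/82.0 = 1.383 (units of 1/kΩ).
Current divider: I(R_a) = I_total · G_k/ΣG = 25.7 × (0.04167/1.383) = 25.7 × 0.03013 = 0.7743 mA.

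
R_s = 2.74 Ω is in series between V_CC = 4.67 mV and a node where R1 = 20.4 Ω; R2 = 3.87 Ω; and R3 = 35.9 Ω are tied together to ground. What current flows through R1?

Combine the parallel branches: R_p = (1/20.4 + 1/3.87 + 1/35.9)⁻¹ = 2.983 Ω.
V_A by voltage divider: V_A = 4.67 × 2.983/(2.74 + 2.983) = 2.434 mV.
I(R1) = V_A / R1 = 2.434/20.4 = 0.1193 mA.

I ≈ 0.119 mA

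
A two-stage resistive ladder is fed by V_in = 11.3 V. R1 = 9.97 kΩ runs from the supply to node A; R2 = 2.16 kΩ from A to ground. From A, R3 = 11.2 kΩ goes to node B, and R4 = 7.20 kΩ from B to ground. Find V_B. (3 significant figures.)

Looking into the second stage from A: R3 + R4 = 18.40 kΩ appears in parallel with R2.
R2 ‖ (R3+R4) = 1.933 kΩ.
So V_A = 11.3 × 0.1624 = 1.835 V.
V_B = V_A × 0.3913 = 0.7181 V.

V_B ≈ 0.718 V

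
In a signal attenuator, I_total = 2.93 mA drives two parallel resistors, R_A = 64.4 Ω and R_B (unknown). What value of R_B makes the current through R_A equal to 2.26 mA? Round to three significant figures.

In a two-way split, I_A/I_total = R_B/(R_A + R_B).
With f = 0.7713, R_B = R_A · f/(1−f) = 64.4 × 3.373 = 217.2 Ω.

R_B ≈ 217 Ω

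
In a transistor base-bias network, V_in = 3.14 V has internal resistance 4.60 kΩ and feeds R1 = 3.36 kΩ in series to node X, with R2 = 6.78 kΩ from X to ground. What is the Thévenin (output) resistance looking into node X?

R_th ≈ 3.66 kΩ

R1' = 4.60 + 3.36 = 7.960 kΩ (source resistance + R1).
Zeroing V_in shorts the top of R1' to ground, so R_th = R1' ‖ R2 = 3.661 kΩ.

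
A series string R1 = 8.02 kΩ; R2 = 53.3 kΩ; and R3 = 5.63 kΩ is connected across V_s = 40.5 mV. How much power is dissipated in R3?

P ≈ 2.06 nW

Series current I = V_s/ΣR = 40.5/66.95 = 0.6049 µA.
P(R3) = I²·R3 = (0.6049)² × 5.63 = 2.060 nW.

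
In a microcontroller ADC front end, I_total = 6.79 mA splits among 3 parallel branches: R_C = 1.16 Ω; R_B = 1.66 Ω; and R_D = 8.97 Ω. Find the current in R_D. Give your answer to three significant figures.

Conductances: ΣG = 1/1.16 + 1/1.66 + 1/8.97 = 1.576 (1/Ω).
R_D takes the fraction G_k/ΣG = 0.1115/1.576 = 0.07074, so I = 6.79 × 0.07074 = 0.4803 mA.

I ≈ 0.480 mA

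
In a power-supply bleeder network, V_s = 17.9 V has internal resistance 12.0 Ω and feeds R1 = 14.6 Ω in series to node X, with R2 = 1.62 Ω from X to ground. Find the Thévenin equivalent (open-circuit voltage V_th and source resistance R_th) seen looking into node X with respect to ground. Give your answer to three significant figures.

V_th ≈ 1.03 V, R_th ≈ 1.53 Ω

R1' = 12.0 + 14.6 = 26.60 Ω (source resistance + R1).
With X open, the divider is unloaded: V_th = 17.9 × 1.62/28.22 = 1.028 V.
Looking into X with the source shorted: R_th = R1'·R2/(R1'+R2) = 26.60 × 1.62/28.22 = 1.527 Ω.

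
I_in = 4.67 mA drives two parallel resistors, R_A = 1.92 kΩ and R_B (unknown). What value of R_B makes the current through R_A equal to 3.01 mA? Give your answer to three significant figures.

Two-branch current divider: I_A = I_in · R_B/(R_A + R_B).
With f = 0.6445, R_B = R_A · f/(1−f) = 1.92 × 1.813 = 3.481 kΩ.

R_B ≈ 3.48 kΩ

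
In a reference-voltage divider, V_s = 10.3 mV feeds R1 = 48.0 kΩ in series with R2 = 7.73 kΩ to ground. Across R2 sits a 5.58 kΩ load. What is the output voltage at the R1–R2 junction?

First combine the lower leg with the load: R2 ‖ R_L = 3.241 kΩ.
Voltage divider with the loaded lower leg: V_out = 10.3 × 3.241/(48.0 + 3.241) = 10.3 × 0.06324 = 0.6514 mV.
(Unloaded it would be 1.43 mV; the load pulls it down.)

V_out ≈ 0.651 mV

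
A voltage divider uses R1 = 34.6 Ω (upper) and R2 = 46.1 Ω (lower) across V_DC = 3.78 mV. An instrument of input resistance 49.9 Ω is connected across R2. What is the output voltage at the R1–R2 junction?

The load sits in parallel with R2, giving an effective lower resistance R2' = R2·R_L/(R2+R_L) = 23.96 Ω.
Now apply the divider: V_out = 3.78 × 0.4092 = 1.547 mV.

V_out ≈ 1.55 mV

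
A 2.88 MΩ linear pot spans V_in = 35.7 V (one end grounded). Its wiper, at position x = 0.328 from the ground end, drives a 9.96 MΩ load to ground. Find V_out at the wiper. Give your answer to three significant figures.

V_out ≈ 11.0 V

Split the track: R_lower = x·R_p = 0.9446 MΩ, R_upper = (1−x)·R_p = 1.935 MΩ.
Lower segment in parallel with the load: 0.9446 ‖ 9.96 = 0.8628 MΩ.
Loaded-divider output: V_out = 35.7 × 0.3083 = 11.01 V.
(Unloaded: V_out = x·V_in = 11.7 V.)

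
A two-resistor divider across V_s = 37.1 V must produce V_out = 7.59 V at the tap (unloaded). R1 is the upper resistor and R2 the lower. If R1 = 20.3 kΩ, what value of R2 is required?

The divider ratio is R2/(R1+R2) = 7.59/37.1 = 0.2046.
Rearranging, R2 = R1·k/(1−k) = 20.3 × 0.2572 = 5.221 kΩ.

R2 ≈ 5.22 kΩ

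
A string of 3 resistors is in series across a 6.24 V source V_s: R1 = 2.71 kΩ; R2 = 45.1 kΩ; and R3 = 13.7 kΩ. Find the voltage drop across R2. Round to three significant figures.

ΣR = 2.71 + 45.1 + 13.7 = 61.51 kΩ.
By the voltage-divider rule, V = 6.24 × 45.10/61.51 = 4.575 V.

V ≈ 4.58 V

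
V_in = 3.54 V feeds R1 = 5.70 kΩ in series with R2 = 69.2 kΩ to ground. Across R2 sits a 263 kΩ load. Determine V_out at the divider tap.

V_out ≈ 3.21 V

First combine the lower leg with the load: R2 ‖ R_L = 54.79 kΩ.
Voltage divider with the loaded lower leg: V_out = 3.54 × 54.79/(5.70 + 54.79) = 3.54 × 0.9058 = 3.206 V.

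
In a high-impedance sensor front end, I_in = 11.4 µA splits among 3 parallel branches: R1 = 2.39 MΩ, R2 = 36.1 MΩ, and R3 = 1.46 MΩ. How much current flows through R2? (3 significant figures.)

Conductances: ΣG = 1/2.39 + 1/36.1 + 1/1.46 = 1.131 (1/MΩ).
By the current-divider rule, I = I_in · G_k/ΣG = 11.4 × 0.02449 = 0.2792 µA.

I ≈ 0.279 µA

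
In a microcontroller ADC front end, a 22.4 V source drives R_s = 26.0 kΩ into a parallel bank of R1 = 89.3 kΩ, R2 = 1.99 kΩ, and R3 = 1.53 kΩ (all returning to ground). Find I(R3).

Combine the parallel branches: R_p = (1/89.3 + 1/1.99 + 1/1.53)⁻¹ = 0.8567 kΩ.
Node voltage V_A = V_supply · R_p/(R_s + R_p) = 22.4 × 0.03190 = 0.7145 V.
Branch current I = V_A/R3 = 0.7145/1.53 = 0.4670 mA.
(Equivalently: I_total = 0.8341 mA, then current-divider fraction G_k/ΣG = 0.5599.)

I ≈ 0.467 mA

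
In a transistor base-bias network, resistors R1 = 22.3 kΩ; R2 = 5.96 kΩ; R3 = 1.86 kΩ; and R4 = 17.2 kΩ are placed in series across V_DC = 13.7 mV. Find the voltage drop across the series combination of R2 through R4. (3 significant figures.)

Total series resistance ΣR = 22.3 + 5.96 + 1.86 + 17.2 = 47.32 kΩ.
R_{R2..R4} = 5.96 + 1.86 + 17.2 = 25.02 kΩ.
Voltage divider: V = V_DC · (25.02 / 47.32) = 13.7 × 0.5287 = 7.244 mV.

V ≈ 7.24 mV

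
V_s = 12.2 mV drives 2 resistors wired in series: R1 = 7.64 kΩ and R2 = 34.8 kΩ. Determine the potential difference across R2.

Total series resistance ΣR = 7.64 + 34.8 = 42.44 kΩ.
V = V_s · R/ΣR = 12.2 × 0.8200 = 10.00 mV.

V ≈ 10.0 mV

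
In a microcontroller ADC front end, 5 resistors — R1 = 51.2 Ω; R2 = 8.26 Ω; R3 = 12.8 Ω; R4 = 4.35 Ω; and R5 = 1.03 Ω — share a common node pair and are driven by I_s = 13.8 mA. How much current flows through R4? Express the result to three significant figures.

Conductances: ΣG = 1/51.2 + 1/8.26 + 1/12.8 + 1/4.35 + 1/1.03 = 1.419 (1/Ω).
R4 takes the fraction G_k/ΣG = 0.2299/1.419 = 0.1620, so I = 13.8 × 0.1620 = 2.235 mA.

I ≈ 2.23 mA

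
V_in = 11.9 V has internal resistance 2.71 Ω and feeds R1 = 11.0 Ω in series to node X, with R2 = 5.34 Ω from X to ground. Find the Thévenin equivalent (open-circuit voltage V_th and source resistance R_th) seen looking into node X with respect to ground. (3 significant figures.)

R1' = 2.71 + 11.0 = 13.71 Ω (source resistance + R1).
With X open, the divider is unloaded: V_th = 11.9 × 5.34/19.05 = 3.336 V.
Looking into X with the source shorted: R_th = R1'·R2/(R1'+R2) = 13.71 × 5.34/19.05 = 3.843 Ω.

V_th ≈ 3.34 V, R_th ≈ 3.84 Ω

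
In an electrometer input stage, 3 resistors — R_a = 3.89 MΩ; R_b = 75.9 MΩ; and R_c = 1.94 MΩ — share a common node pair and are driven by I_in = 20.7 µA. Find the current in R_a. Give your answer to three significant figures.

I ≈ 6.77 µA

ΣG = 1/3.89 + 1/75.9 + 1/1.94 = 0.7857.
Current divider: I(R_a) = I_in · G_k/ΣG = 20.7 × (0.2571/0.7857) = 20.7 × 0.3272 = 6.773 µA.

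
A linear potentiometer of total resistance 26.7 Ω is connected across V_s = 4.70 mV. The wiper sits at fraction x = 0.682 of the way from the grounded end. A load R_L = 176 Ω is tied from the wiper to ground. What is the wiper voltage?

V_out ≈ 3.10 mV

The pot divides into 8.491 Ω above the wiper and 18.21 Ω below.
Lower segment in parallel with the load: 18.21 ‖ 176 = 16.50 Ω.
V_out = 4.70 × 16.50/(8.491 + 16.50) = 3.103 mV.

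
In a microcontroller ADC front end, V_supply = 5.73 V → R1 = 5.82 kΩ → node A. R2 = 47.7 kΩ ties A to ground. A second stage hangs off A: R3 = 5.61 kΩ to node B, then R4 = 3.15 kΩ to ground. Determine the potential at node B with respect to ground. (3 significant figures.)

Looking into the second stage from A: R3 + R4 = 8.760 kΩ appears in parallel with R2.
R2 ‖ (R3+R4) = 7.401 kΩ.
First divider: V_A = V_supply · 7.401/(5.82 + 7.401) = 3.208 V.
Then the unloaded second divider: V_B = V_A × R4/(R3+R4) = 3.208 × 0.3596 = 1.153 V.

V_B ≈ 1.15 V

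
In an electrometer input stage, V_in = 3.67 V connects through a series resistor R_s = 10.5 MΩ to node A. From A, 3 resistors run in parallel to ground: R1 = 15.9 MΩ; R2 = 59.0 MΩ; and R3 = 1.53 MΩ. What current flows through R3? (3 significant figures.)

Equivalent of the parallel group: R_p = 1.363 MΩ.
V_A by voltage divider: V_A = 3.67 × 1.363/(10.5 + 1.363) = 0.4218 V.
Branch current I = V_A/R3 = 0.4218/1.53 = 0.2757 µA.
(Check via current divider: I_total = 0.3094 µA; share G_k/ΣG = 0.8911 → same result.)

I ≈ 0.276 µA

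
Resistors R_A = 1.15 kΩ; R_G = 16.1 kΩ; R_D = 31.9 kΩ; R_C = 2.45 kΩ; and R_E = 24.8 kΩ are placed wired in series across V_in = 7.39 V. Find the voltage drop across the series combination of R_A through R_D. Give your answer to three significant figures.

Total series resistance ΣR = 1.15 + 16.1 + 31.9 + 2.45 + 24.8 = 76.40 kΩ.
R_{R_A..R_D} = 1.15 + 16.1 + 31.9 = 49.15 kΩ.
Voltage divider: V = V_in · (49.15 / 76.40) = 7.39 × 0.6433 = 4.754 V.

V ≈ 4.75 V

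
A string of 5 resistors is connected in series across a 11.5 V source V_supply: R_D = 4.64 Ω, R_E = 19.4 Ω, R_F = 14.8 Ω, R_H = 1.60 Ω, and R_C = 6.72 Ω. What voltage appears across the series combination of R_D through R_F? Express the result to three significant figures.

Series total: ΣR = 4.64 + 19.4 + 14.8 + 1.60 + 6.72 = 47.16 Ω.
R_{R_D..R_F} = 4.64 + 19.4 + 14.8 = 38.84 Ω.
By the voltage-divider rule, V = 11.5 × 38.84/47.16 = 9.471 V.

V ≈ 9.47 V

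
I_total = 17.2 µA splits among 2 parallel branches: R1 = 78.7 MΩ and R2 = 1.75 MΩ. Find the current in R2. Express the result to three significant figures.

I ≈ 16.8 µA

Two-branch current divider: I_k = I_total · R_other/(R_1 + R_2).
So I = 17.2 × 78.7/80.45 = 16.83 µA.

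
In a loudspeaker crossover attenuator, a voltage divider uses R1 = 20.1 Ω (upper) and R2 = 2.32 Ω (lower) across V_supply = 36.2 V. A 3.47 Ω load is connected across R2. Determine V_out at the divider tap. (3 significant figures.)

R2 ‖ R_L = (2.32 × 3.47)/(2.32 + 3.47) = 1.390 Ω.
Then V_out = V_supply · R2'/(R1 + R2') = 36.2 × 1.390/21.49 = 2.342 V.

V_out ≈ 2.34 V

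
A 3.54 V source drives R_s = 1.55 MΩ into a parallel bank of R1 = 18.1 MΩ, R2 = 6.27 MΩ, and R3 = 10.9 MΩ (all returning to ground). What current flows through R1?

Equivalent of the parallel group: R_p = 3.263 MΩ.
Node voltage V_A = V_CC · R_p/(R_s + R_p) = 3.54 × 0.6779 = 2.400 V.
I(R1) = V_A / R1 = 2.400/18.1 = 0.1326 µA.

I ≈ 0.133 µA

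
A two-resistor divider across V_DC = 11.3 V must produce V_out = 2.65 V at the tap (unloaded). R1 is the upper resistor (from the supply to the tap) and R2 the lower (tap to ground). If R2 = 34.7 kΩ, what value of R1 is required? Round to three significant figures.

R1 ≈ 113 kΩ

The divider ratio is R2/(R1+R2) = 2.65/11.3 = 0.2345.
So R1 = R2 · (V_DC/V_out − 1) = 34.7 × (11.3/2.65 − 1) = 34.7 × 3.264 = 113.3 kΩ.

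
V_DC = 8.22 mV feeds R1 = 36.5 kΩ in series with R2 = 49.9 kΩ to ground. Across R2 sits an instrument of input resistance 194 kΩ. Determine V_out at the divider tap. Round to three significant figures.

R2 ‖ R_L = (49.9 × 194)/(49.9 + 194) = 39.69 kΩ.
Then V_out = V_DC · R2'/(R1 + R2') = 8.22 × 39.69/76.19 = 4.282 mV.
(Unloaded it would be 4.75 mV; the load pulls it down.)

V_out ≈ 4.28 mV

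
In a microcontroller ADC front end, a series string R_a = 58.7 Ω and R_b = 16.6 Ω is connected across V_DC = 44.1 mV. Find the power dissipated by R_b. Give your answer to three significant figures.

P ≈ 5.69 µW

ΣR = 75.30 Ω → I = 44.1/75.30 = 0.5857 mA.
V(R_b) = I·R = 9.722 mV; P = V·I = 9.722 × 0.5857 = 5.694 µW.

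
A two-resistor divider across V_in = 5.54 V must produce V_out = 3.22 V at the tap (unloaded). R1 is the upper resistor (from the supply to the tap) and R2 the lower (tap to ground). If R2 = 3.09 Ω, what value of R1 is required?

R1 ≈ 2.23 Ω

V_out/V_in = R2/(R1+R2) = 0.5812.
R1 = R2·(1/k − 1) = 3.09 × 0.7205 = 2.226 Ω.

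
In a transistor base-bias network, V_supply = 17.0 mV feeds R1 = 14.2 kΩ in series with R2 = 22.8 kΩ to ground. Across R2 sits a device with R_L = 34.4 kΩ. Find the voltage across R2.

First combine the lower leg with the load: R2 ‖ R_L = 13.71 kΩ.
Then V_out = V_supply · R2'/(R1 + R2') = 17.0 × 13.71/27.91 = 8.351 mV.

V_out ≈ 8.35 mV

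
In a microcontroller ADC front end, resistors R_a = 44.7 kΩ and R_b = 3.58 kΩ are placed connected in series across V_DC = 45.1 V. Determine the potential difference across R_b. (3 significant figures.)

Series total: ΣR = 44.7 + 3.58 = 48.28 kΩ.
By the voltage-divider rule, V = 45.1 × 3.580/48.28 = 3.344 V.

V ≈ 3.34 V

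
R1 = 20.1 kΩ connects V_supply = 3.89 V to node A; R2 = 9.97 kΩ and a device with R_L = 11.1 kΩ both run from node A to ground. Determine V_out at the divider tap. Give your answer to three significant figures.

First combine the lower leg with the load: R2 ‖ R_L = 5.252 kΩ.
Voltage divider with the loaded lower leg: V_out = 3.89 × 5.252/(20.1 + 5.252) = 3.89 × 0.2072 = 0.8059 V.
(Unloaded it would be 1.29 V; the load pulls it down.)

V_out ≈ 0.806 V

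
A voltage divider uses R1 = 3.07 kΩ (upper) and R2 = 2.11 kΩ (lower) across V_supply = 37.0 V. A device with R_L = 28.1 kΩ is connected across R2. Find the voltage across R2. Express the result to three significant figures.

V_out ≈ 14.4 V

First combine the lower leg with the load: R2 ‖ R_L = 1.963 kΩ.
Voltage divider with the loaded lower leg: V_out = 37.0 × 1.963/(3.07 + 1.963) = 37.0 × 0.3900 = 14.43 V.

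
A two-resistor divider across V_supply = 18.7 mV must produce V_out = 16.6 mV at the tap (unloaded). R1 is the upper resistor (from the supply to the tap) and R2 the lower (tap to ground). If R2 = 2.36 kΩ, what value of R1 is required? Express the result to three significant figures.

R1 ≈ 0.299 kΩ

V_out/V_supply = R2/(R1+R2) = 0.8877.
R1 = R2·(1/k − 1) = 2.36 × 0.1265 = 0.2986 kΩ.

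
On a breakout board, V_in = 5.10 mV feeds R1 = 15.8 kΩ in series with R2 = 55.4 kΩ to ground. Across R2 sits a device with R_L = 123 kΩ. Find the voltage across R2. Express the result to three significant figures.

First combine the lower leg with the load: R2 ‖ R_L = 38.20 kΩ.
Voltage divider with the loaded lower leg: V_out = 5.10 × 38.20/(15.8 + 38.20) = 5.10 × 0.7074 = 3.608 mV.

V_out ≈ 3.61 mV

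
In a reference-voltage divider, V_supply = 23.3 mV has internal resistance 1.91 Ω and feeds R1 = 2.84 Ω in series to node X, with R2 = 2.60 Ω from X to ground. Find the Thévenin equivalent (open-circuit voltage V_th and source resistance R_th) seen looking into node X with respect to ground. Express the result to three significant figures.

V_th ≈ 8.24 mV, R_th ≈ 1.68 Ω

R1' = 1.91 + 2.84 = 4.750 Ω (source resistance + R1).
V_th is the unloaded tap voltage: V_supply · R2/(R1'+R2) = 23.3 × 0.3537 = 8.242 mV.
Looking into X with the source shorted: R_th = R1'·R2/(R1'+R2) = 4.750 × 2.60/7.350 = 1.680 Ω.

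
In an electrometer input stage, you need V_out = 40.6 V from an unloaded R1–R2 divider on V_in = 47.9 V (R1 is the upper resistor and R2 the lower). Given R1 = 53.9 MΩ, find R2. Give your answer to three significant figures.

R2 ≈ 300 MΩ

V_out/V_in = R2/(R1+R2) = 0.8476.
So R2 = R1 · V_out/(V_in − V_out) = 53.9 × 40.6/(47.9 − 40.6) = 53.9 × 5.562 = 299.8 MΩ.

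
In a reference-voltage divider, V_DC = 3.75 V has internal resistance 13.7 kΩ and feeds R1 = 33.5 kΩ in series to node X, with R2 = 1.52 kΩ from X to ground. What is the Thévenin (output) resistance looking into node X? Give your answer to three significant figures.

R1' = 13.7 + 33.5 = 47.20 kΩ (source resistance + R1).
With V_DC suppressed (replaced by a short), R_th = R1' ‖ R2 = (47.20 × 1.52)/(47.20 + 1.52) = 1.473 kΩ.

R_th ≈ 1.47 kΩ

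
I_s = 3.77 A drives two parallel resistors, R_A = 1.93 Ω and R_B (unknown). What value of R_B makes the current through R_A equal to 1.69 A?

R_B ≈ 1.57 Ω

In a two-way split, I_A/I_s = R_B/(R_A + R_B).
With f = 0.4483, R_B = R_A · f/(1−f) = 1.93 × 0.8125 = 1.568 Ω.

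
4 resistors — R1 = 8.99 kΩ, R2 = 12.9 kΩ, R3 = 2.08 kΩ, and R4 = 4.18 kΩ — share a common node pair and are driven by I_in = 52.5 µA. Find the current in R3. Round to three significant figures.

I ≈ 27.8 µA

ΣG = 1/8.99 + 1/12.9 + 1/2.08 + 1/4.18 = 0.9088.
Current divider: I(R3) = I_in · G_k/ΣG = 52.5 × (0.4808/0.9088) = 52.5 × 0.5290 = 27.77 µA.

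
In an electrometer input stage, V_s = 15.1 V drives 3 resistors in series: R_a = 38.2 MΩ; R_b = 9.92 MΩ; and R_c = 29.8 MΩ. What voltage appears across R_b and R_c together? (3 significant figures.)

V ≈ 7.70 V

Series total: ΣR = 38.2 + 9.92 + 29.8 = 77.92 MΩ.
R_{R_b..R_c} = 9.92 + 29.8 = 39.72 MΩ.
V = V_s · R/ΣR = 15.1 × 0.5098 = 7.697 V.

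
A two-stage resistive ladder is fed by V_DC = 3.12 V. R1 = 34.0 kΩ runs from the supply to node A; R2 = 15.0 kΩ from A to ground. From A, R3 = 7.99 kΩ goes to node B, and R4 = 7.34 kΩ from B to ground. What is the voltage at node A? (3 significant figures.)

V_A ≈ 0.569 V

Looking into the second stage from A: R3 + R4 = 15.33 kΩ appears in parallel with R2.
R2 ‖ (R3+R4) = 7.582 kΩ.
So V_A = 3.12 × 0.1823 = 0.5689 V.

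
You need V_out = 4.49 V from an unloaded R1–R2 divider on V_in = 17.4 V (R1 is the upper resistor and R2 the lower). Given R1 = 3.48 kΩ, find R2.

The divider ratio is R2/(R1+R2) = 4.49/17.4 = 0.2580.
So R2 = R1 · V_out/(V_in − V_out) = 3.48 × 4.49/(17.4 − 4.49) = 3.48 × 0.3478 = 1.210 kΩ.

R2 ≈ 1.21 kΩ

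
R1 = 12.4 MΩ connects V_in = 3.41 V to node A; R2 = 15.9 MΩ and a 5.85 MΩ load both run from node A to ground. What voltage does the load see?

The load sits in parallel with R2, giving an effective lower resistance R2' = R2·R_L/(R2+R_L) = 4.277 MΩ.
Then V_out = V_in · R2'/(R1 + R2') = 3.41 × 4.277/16.68 = 0.8745 V.

V_out ≈ 0.874 V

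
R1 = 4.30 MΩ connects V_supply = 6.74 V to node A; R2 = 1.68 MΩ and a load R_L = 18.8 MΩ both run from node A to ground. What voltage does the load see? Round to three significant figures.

V_out ≈ 1.78 V

The load sits in parallel with R2, giving an effective lower resistance R2' = R2·R_L/(R2+R_L) = 1.542 MΩ.
Voltage divider with the loaded lower leg: V_out = 6.74 × 1.542/(4.30 + 1.542) = 6.74 × 0.2640 = 1.779 V.
(Unloaded it would be 1.89 V; the load pulls it down.)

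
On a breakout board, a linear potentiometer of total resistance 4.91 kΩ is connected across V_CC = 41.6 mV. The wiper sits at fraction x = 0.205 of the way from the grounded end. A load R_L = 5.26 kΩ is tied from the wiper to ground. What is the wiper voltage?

The pot divides into 3.903 kΩ above the wiper and 1.007 kΩ below.
R_L loads the lower segment: effective lower R = 0.8449 kΩ.
Then V_out = V_CC · 0.8449/(3.903 + 0.8449) = 7.402 mV.

V_out ≈ 7.40 mV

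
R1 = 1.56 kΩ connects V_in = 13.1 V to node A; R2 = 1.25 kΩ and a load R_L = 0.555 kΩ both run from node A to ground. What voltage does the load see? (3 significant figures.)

V_out ≈ 2.59 V

The load sits in parallel with R2, giving an effective lower resistance R2' = R2·R_L/(R2+R_L) = 0.3843 kΩ.
Voltage divider with the loaded lower leg: V_out = 13.1 × 0.3843/(1.56 + 0.3843) = 13.1 × 0.1977 = 2.590 V.
(Unloaded it would be 5.83 V; the load pulls it down.)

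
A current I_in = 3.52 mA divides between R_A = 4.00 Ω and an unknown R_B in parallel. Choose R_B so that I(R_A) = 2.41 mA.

The fraction through R_A equals R_B/(R_A+R_B).
With f = 0.6847, R_B = R_A · f/(1−f) = 4.00 × 2.171 = 8.685 Ω.

R_B ≈ 8.68 Ω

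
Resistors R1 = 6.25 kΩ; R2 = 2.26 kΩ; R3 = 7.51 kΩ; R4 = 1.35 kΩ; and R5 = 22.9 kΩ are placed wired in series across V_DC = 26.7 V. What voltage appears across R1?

Total series resistance ΣR = 6.25 + 2.26 + 7.51 + 1.35 + 22.9 = 40.27 kΩ.
V = V_DC · R/ΣR = 26.7 × 0.1552 = 4.144 V.

V ≈ 4.14 V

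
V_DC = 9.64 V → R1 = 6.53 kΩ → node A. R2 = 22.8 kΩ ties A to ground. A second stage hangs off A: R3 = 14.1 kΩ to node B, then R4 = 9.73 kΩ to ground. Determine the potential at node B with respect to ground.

Node A sees R2 in parallel with the series input of stage 2, R3 + R4 = 23.83 kΩ.
R2 ‖ (R3+R4) = 11.65 kΩ.
V_A = 9.64 × 11.65/(6.53 + 11.65) = 6.178 V.
Then the unloaded second divider: V_B = V_A × R4/(R3+R4) = 6.178 × 0.4083 = 2.522 V.

V_B ≈ 2.52 V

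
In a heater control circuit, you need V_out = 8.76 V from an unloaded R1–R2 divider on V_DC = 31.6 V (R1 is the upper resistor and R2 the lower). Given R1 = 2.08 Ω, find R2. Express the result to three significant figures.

Required fraction k = V_out/V_DC = 0.2772.
R2 = R1 · 0.2772/(1 − 0.2772) = 0.7978 Ω.

R2 ≈ 0.798 Ω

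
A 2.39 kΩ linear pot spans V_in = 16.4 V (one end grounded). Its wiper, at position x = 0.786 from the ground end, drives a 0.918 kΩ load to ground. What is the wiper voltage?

The pot divides into 0.5115 kΩ above the wiper and 1.879 kΩ below.
Lower segment in parallel with the load: 1.879 ‖ 0.918 = 0.6167 kΩ.
V_out = 16.4 × 0.6167/(0.5115 + 0.6167) = 8.965 V.

V_out ≈ 8.96 V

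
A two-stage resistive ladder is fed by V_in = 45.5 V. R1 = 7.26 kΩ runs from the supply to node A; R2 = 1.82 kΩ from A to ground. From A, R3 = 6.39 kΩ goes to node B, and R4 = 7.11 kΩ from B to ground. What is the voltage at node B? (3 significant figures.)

Node A sees R2 in parallel with the series input of stage 2, R3 + R4 = 13.50 kΩ.
Effective lower resistance at A: R2 ‖ 13.50 = 1.604 kΩ.
First divider: V_A = V_in · 1.604/(7.26 + 1.604) = 8.233 V.
Stage 2 is unloaded, so V_B = V_A · R4/(R3+R4) = 8.233 × 7.11/13.50 = 4.336 V.

V_B ≈ 4.34 V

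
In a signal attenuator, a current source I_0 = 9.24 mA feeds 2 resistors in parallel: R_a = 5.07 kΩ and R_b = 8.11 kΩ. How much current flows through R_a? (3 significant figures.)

I ≈ 5.69 mA

With just two branches, the current splits inversely with resistance.
So I = 9.24 × 8.11/13.18 = 5.686 mA.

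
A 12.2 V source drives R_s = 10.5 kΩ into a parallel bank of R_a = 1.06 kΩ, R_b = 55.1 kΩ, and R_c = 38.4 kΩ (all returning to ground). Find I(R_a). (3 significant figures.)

I ≈ 1.01 mA

Combine the parallel branches: R_p = (1/1.06 + 1/55.1 + 1/38.4)⁻¹ = 1.013 kΩ.
Node voltage V_A = V_DC · R_p/(R_s + R_p) = 12.2 × 0.08795 = 1.073 V.
I(R_a) = V_A / R_a = 1.073/1.06 = 1.012 mA.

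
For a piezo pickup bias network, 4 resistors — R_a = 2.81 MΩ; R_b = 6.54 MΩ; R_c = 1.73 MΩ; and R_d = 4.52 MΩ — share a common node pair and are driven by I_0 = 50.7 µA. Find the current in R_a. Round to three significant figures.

Conductances: ΣG = 1/2.81 + 1/6.54 + 1/1.73 + 1/4.52 = 1.308 (1/MΩ).
Current divider: I(R_a) = I_0 · G_k/ΣG = 50.7 × (0.3559/1.308) = 50.7 × 0.2721 = 13.79 µA.

I ≈ 13.8 µA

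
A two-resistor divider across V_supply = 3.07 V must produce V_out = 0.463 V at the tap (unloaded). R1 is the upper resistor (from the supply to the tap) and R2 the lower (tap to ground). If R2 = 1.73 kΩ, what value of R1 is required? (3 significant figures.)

Required fraction k = V_out/V_supply = 0.1508.
R1 = R2·(1/k − 1) = 1.73 × 5.631 = 9.741 kΩ.

R1 ≈ 9.74 kΩ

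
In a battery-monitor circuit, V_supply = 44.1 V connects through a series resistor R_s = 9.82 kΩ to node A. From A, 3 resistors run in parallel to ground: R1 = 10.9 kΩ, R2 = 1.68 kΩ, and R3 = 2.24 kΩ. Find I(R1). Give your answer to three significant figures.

Combine the parallel branches: R_p = (1/10.9 + 1/1.68 + 1/2.24)⁻¹ = 0.8823 kΩ.
V_A by voltage divider: V_A = 44.1 × 0.8823/(9.82 + 0.8823) = 3.636 V.
I(R1) = V_A / R1 = 3.636/10.9 = 0.3335 mA.
(Check via current divider: I_total = 4.121 mA; share G_k/ΣG = 0.08094 → same result.)

I ≈ 0.334 mA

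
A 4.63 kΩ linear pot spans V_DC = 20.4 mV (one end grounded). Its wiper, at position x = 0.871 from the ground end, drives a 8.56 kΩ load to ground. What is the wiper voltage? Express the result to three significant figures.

V_out ≈ 16.8 mV

The pot divides into 0.5973 kΩ above the wiper and 4.033 kΩ below.
R_L loads the lower segment: effective lower R = 2.741 kΩ.
V_out = 20.4 × 2.741/(0.5973 + 2.741) = 16.75 mV.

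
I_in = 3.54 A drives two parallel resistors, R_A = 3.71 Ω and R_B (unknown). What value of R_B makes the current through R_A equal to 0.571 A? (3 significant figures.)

R_B ≈ 0.714 Ω

Two-branch current divider: I_A = I_in · R_B/(R_A + R_B).
With f = 0.1613, R_B = R_A · f/(1−f) = 3.71 × 0.1923 = 0.7135 Ω.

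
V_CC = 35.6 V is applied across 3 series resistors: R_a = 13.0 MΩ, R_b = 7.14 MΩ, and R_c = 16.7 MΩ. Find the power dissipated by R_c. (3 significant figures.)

The common current is I = 35.6/36.84 = 0.9663 µA.
V(R_c) = I·R = 16.14 V; P = V·I = 16.14 × 0.9663 = 15.59 µW.

P ≈ 15.6 µW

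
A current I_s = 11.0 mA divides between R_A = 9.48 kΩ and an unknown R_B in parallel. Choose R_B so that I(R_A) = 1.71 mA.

Two-branch current divider: I_A = I_s · R_B/(R_A + R_B).
With f = 0.1555, R_B = R_A · f/(1−f) = 9.48 × 0.1841 = 1.745 kΩ.

R_B ≈ 1.74 kΩ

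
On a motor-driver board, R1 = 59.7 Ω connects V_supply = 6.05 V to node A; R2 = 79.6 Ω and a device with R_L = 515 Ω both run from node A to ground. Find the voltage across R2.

V_out ≈ 3.24 V

The load sits in parallel with R2, giving an effective lower resistance R2' = R2·R_L/(R2+R_L) = 68.94 Ω.
Then V_out = V_supply · R2'/(R1 + R2') = 6.05 × 68.94/128.6 = 3.242 V.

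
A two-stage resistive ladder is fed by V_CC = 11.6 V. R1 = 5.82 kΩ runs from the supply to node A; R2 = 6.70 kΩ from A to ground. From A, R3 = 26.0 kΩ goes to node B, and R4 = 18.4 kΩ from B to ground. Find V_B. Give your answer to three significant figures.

V_B ≈ 2.40 V

Looking into the second stage from A: R3 + R4 = 44.40 kΩ appears in parallel with R2.
Effective lower resistance at A: R2 ‖ 44.40 = 5.822 kΩ.
V_A = 11.6 × 5.822/(5.82 + 5.822) = 5.801 V.
V_B = V_A × 0.4144 = 2.404 V.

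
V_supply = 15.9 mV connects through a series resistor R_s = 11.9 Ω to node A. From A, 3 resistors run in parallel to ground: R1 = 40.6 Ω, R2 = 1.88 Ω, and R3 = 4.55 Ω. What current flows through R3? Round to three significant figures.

I ≈ 0.341 mA

Combine the parallel branches: R_p = (1/40.6 + 1/1.88 + 1/4.55)⁻¹ = 1.288 Ω.
Node voltage V_A = V_supply · R_p/(R_s + R_p) = 15.9 × 0.09767 = 1.553 mV.
I(R3) = V_A / R3 = 1.553/4.55 = 0.3413 mA.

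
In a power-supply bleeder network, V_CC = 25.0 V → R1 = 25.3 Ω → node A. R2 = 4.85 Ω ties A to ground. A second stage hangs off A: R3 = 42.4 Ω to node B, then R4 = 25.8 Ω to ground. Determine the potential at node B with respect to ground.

Node A sees R2 in parallel with the series input of stage 2, R3 + R4 = 68.20 Ω.
R2 ‖ (R3+R4) = 4.528 Ω.
So V_A = 25.0 × 0.1518 = 3.795 V.
Stage 2 is unloaded, so V_B = V_A · R4/(R3+R4) = 3.795 × 25.8/68.20 = 1.436 V.

V_B ≈ 1.44 V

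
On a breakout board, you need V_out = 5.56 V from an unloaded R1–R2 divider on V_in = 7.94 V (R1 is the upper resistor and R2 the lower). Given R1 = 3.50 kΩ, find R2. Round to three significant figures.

The divider ratio is R2/(R1+R2) = 5.56/7.94 = 0.7003.
Rearranging, R2 = R1·k/(1−k) = 3.50 × 2.336 = 8.176 kΩ.

R2 ≈ 8.18 kΩ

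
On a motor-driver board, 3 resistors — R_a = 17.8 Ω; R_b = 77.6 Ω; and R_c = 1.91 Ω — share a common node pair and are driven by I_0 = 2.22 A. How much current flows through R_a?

ΣG = 1/17.8 + 1/77.6 + 1/1.91 = 0.5926.
Current divider: I(R_a) = I_0 · G_k/ΣG = 2.22 × (0.05618/0.5926) = 2.22 × 0.09480 = 0.2105 A.

I ≈ 0.210 A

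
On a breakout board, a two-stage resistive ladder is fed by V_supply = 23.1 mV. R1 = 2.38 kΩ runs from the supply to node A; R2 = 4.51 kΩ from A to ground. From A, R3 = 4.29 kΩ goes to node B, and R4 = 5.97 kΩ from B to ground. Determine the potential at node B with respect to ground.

V_B ≈ 7.64 mV

Looking into the second stage from A: R3 + R4 = 10.26 kΩ appears in parallel with R2.
Effective lower resistance at A: R2 ‖ 10.26 = 3.133 kΩ.
V_A = 23.1 × 3.133/(2.38 + 3.133) = 13.13 mV.
Then the unloaded second divider: V_B = V_A × R4/(R3+R4) = 13.13 × 0.5819 = 7.638 mV.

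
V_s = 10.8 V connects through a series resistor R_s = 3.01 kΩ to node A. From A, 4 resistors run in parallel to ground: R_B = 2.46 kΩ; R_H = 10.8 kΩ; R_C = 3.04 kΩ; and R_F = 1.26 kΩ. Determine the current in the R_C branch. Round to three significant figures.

Equivalent of the parallel group: R_p = 0.6166 kΩ.
V_A = 10.8 × 0.6166/3.627 = 1.836 V.
Branch current I = V_A/R_C = 1.836/3.04 = 0.6041 mA.

I ≈ 0.604 mA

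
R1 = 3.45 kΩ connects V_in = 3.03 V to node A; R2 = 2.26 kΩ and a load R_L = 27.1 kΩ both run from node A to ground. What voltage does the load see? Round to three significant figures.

The load sits in parallel with R2, giving an effective lower resistance R2' = R2·R_L/(R2+R_L) = 2.086 kΩ.
Now apply the divider: V_out = 3.03 × 0.3768 = 1.142 V.
(Unloaded it would be 1.20 V; the load pulls it down.)

V_out ≈ 1.14 V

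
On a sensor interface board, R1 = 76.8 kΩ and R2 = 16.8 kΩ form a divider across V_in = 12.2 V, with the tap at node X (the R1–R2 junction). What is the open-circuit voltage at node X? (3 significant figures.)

V_th ≈ 2.19 V

V_th is the unloaded tap voltage: V_in · R2/(R1+R2) = 12.2 × 0.1795 = 2.190 V.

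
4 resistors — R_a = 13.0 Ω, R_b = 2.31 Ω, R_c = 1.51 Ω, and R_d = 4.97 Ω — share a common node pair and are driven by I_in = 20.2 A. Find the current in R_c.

ΣG = 1/13.0 + 1/2.31 + 1/1.51 + 1/4.97 = 1.373.
Current divider: I(R_c) = I_in · G_k/ΣG = 20.2 × (0.6623/1.373) = 20.2 × 0.4822 = 9.741 A.

I ≈ 9.74 A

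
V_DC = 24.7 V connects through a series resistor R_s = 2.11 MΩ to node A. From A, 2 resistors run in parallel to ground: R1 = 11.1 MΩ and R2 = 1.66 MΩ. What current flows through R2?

Equivalent of the parallel group: R_p = 1.444 MΩ.
Node voltage V_A = V_DC · R_p/(R_s + R_p) = 24.7 × 0.4063 = 10.04 V.
Branch current I = V_A/R2 = 10.04/1.66 = 6.046 µA.

I ≈ 6.05 µA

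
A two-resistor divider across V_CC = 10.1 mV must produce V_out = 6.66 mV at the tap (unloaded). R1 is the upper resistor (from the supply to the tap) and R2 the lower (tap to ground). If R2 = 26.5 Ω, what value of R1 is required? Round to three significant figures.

R1 ≈ 13.7 Ω

Required fraction k = V_out/V_CC = 0.6594.
So R1 = R2 · (V_CC/V_out − 1) = 26.5 × (10.1/6.66 − 1) = 26.5 × 0.5165 = 13.69 Ω.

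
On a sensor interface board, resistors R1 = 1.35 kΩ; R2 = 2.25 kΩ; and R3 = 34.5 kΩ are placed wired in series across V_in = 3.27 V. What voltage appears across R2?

V ≈ 0.193 V

Series total: ΣR = 1.35 + 2.25 + 34.5 = 38.10 kΩ.
V = V_in · R/ΣR = 3.27 × 0.05906 = 0.1931 V.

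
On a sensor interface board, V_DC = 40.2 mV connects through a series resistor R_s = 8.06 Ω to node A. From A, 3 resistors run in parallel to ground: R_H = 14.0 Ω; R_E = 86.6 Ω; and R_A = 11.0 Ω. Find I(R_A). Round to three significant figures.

Parallel bank: R_p = 1/(1/14.0 + 1/86.6 + 1/11.0) = 5.751 Ω.
V_A by voltage divider: V_A = 40.2 × 5.751/(8.06 + 5.751) = 16.74 mV.
Branch current I = V_A/R_A = 16.74/11.0 = 1.522 mA.

I ≈ 1.52 mA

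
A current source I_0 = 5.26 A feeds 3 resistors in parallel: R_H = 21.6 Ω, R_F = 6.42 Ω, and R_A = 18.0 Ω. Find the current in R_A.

Conductances: ΣG = 1/21.6 + 1/6.42 + 1/18.0 = 0.2576 (1/Ω).
R_A takes the fraction G_k/ΣG = 0.05556/0.2576 = 0.2157, so I = 5.26 × 0.2157 = 1.134 A.

I ≈ 1.13 A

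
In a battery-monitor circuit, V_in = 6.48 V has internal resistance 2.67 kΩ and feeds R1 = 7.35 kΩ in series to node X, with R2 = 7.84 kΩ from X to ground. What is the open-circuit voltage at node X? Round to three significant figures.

V_th ≈ 2.84 V

R1' = 2.67 + 7.35 = 10.02 kΩ (source resistance + R1).
Open-circuit (no load on X): V_th = V_in · R2/(R1' + R2) = 6.48 × 7.84/(10.02 + 7.84) = 2.845 V.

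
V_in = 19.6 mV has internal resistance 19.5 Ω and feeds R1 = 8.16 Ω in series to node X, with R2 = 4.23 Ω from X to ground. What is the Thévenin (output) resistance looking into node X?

R1' = 19.5 + 8.16 = 27.66 Ω (source resistance + R1).
Looking into X with the source shorted: R_th = R1'·R2/(R1'+R2) = 27.66 × 4.23/31.89 = 3.669 Ω.

R_th ≈ 3.67 Ω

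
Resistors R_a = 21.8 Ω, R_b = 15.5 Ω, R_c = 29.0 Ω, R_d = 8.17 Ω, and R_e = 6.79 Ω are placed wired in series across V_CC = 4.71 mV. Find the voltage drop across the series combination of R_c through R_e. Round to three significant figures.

Series total: ΣR = 21.8 + 15.5 + 29.0 + 8.17 + 6.79 = 81.26 Ω.
R_{R_c..R_e} = 29.0 + 8.17 + 6.79 = 43.96 Ω.
V = V_CC · R/ΣR = 4.71 × 0.5410 = 2.548 mV.

V ≈ 2.55 mV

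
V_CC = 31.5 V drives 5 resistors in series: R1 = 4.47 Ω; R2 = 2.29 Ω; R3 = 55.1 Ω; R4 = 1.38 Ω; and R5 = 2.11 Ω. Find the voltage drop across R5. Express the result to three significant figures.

V ≈ 1.02 V

Total series resistance ΣR = 4.47 + 2.29 + 55.1 + 1.38 + 2.11 = 65.35 Ω.
By the voltage-divider rule, V = 31.5 × 2.110/65.35 = 1.017 V.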